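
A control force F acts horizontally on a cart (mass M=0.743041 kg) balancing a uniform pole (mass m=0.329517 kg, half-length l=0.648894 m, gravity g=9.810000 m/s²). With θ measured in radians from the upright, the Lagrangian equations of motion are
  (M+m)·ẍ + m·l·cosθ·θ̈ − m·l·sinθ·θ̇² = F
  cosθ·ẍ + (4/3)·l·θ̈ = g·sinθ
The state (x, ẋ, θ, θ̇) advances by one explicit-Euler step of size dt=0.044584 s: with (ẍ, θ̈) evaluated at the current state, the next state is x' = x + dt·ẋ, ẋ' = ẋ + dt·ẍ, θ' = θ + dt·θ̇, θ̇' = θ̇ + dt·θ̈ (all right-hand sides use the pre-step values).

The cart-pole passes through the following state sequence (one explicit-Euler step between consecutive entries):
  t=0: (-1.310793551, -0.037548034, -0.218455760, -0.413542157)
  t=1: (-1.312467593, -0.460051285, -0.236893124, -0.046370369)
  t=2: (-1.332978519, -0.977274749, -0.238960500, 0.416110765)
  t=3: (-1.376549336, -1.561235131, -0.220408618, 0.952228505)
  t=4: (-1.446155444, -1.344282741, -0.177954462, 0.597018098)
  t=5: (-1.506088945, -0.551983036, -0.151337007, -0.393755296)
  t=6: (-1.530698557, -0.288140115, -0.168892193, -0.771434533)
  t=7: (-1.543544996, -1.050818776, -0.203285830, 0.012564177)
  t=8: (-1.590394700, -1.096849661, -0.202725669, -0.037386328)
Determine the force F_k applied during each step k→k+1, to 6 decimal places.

F_0 = -8.437165 N
F_1 = -10.286665 N
F_2 = -11.541461 N
F_3 = 3.599264 N
F_4 = 14.397220 N
F_5 = 4.561652 N
F_6 = -14.619882 N
F_7 = -1.341985 N

step 0→1:
  ẍ = (ẋ'−ẋ)/dt = (-0.460051285−-0.037548034)/0.044584 = -9.476567
  θ̈ = (θ̇'−θ̇)/dt = (-0.046370369−-0.413542157)/0.044584 = 8.235506
  sinθ=-0.216722, cosθ=0.976233
  F = (M+m)·ẍ + m·l·cosθ·θ̈ − m·l·sinθ·θ̇² = -10.164167 + 1.719078 − -0.007925 = -8.437165
step 1→2:
  ẍ = (ẋ'−ẋ)/dt = (-0.977274749−-0.460051285)/0.044584 = -11.601100
  θ̈ = (θ̇'−θ̇)/dt = (0.416110765−-0.046370369)/0.044584 = 10.373253
  sinθ=-0.234684, cosθ=0.972072
  F = (M+m)·ẍ + m·l·cosθ·θ̈ − m·l·sinθ·θ̇² = -12.442853 + 2.156080 − -0.000108 = -10.286665
step 2→3:
  ẍ = (ẋ'−ẋ)/dt = (-1.561235131−-0.977274749)/0.044584 = -13.097981
  θ̈ = (θ̇'−θ̇)/dt = (0.952228505−0.416110765)/0.044584 = 12.024891
  sinθ=-0.236693, cosθ=0.971585
  F = (M+m)·ẍ + m·l·cosθ·θ̈ − m·l·sinθ·θ̇² = -14.048344 + 2.498120 − -0.008763 = -11.541461
step 3→4:
  ẍ = (ẋ'−ẋ)/dt = (-1.344282741−-1.561235131)/0.044584 = 4.866149
  θ̈ = (θ̇'−θ̇)/dt = (0.597018098−0.952228505)/0.044584 = -7.967217
  sinθ=-0.218628, cosθ=0.975808
  F = (M+m)·ẍ + m·l·cosθ·θ̈ − m·l·sinθ·θ̇² = 5.219227 + -1.662351 − -0.042388 = 3.599264
step 4→5:
  ẍ = (ẋ'−ẋ)/dt = (-0.551983036−-1.344282741)/0.044584 = 17.770943
  θ̈ = (θ̇'−θ̇)/dt = (-0.393755296−0.597018098)/0.044584 = -22.222622
  sinθ=-0.177017, cosθ=0.984208
  F = (M+m)·ẍ + m·l·cosθ·θ̈ − m·l·sinθ·θ̇² = 19.060367 + -4.676638 − -0.013491 = 14.397220
step 5→6:
  ẍ = (ẋ'−ẋ)/dt = (-0.288140115−-0.551983036)/0.044584 = 5.917884
  θ̈ = (θ̇'−θ̇)/dt = (-0.771434533−-0.393755296)/0.044584 = -8.471183
  sinθ=-0.150760, cosθ=0.988570
  F = (M+m)·ẍ + m·l·cosθ·θ̈ − m·l·sinθ·θ̇² = 6.347273 + -1.790619 − -0.004998 = 4.561652
step 6→7:
  ẍ = (ẋ'−ẋ)/dt = (-1.050818776−-0.288140115)/0.044584 = -17.106555
  θ̈ = (θ̇'−θ̇)/dt = (0.012564177−-0.771434533)/0.044584 = 17.584755
  sinθ=-0.168090, cosθ=0.985772
  F = (M+m)·ẍ + m·l·cosθ·θ̈ − m·l·sinθ·θ̇² = -18.347773 + 3.706502 − -0.021389 = -14.619882
step 7→8:
  ẍ = (ẋ'−ẋ)/dt = (-1.096849661−-1.050818776)/0.044584 = -1.032453
  θ̈ = (θ̇'−θ̇)/dt = (-0.037386328−0.012564177)/0.044584 = -1.120368
  sinθ=-0.201889, cosθ=0.979408
  F = (M+m)·ẍ + m·l·cosθ·θ̈ − m·l·sinθ·θ̇² = -1.107366 + -0.234626 − -0.000007 = -1.341985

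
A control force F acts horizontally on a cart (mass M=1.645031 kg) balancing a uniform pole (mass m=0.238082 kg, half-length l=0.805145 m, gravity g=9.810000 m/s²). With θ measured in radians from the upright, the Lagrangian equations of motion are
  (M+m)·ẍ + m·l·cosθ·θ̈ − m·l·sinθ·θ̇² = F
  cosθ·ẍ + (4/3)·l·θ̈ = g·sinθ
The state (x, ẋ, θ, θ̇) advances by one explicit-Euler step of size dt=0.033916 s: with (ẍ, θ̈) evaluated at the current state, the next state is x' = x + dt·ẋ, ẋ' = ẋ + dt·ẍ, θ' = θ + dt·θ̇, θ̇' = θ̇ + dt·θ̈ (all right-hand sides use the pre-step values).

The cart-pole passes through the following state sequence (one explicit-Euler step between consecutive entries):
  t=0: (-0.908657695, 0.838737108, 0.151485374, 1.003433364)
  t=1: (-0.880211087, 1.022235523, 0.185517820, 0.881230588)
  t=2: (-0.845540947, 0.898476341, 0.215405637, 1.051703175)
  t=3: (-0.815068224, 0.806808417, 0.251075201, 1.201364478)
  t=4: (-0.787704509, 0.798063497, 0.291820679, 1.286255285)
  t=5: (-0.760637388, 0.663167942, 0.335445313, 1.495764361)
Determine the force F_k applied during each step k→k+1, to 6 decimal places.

step 0→1:
  ẍ = (ẋ'−ẋ)/dt = (1.022235523−0.838737108)/0.033916 = 5.410379
  θ̈ = (θ̇'−θ̇)/dt = (0.881230588−1.003433364)/0.033916 = -3.603101
  sinθ=0.150907, cosθ=0.988548
  F = (M+m)·ẍ + m·l·cosθ·θ̈ − m·l·sinθ·θ̇² = 10.188355 + -0.682771 − 0.029126 = 9.476458
step 1→2:
  ẍ = (ẋ'−ẋ)/dt = (0.898476341−1.022235523)/0.033916 = -3.648991
  θ̈ = (θ̇'−θ̇)/dt = (1.051703175−0.881230588)/0.033916 = 5.026318
  sinθ=0.184455, cosθ=0.982841
  F = (M+m)·ẍ + m·l·cosθ·θ̈ − m·l·sinθ·θ̇² = -6.871463 + 0.946965 − 0.027458 = -5.951956
step 2→3:
  ẍ = (ẋ'−ẋ)/dt = (0.806808417−0.898476341)/0.033916 = -2.702793
  θ̈ = (θ̇'−θ̇)/dt = (1.201364478−1.051703175)/0.033916 = 4.412705
  sinθ=0.213744, cosθ=0.976890
  F = (M+m)·ẍ + m·l·cosθ·θ̈ − m·l·sinθ·θ̇² = -5.089664 + 0.826325 − 0.045319 = -4.308658
step 3→4:
  ẍ = (ẋ'−ẋ)/dt = (0.798063497−0.806808417)/0.033916 = -0.257841
  θ̈ = (θ̇'−θ̇)/dt = (1.286255285−1.201364478)/0.033916 = 2.502972
  sinθ=0.248446, cosθ=0.968646
  F = (M+m)·ẍ + m·l·cosθ·θ̈ − m·l·sinθ·θ̇² = -0.485543 + 0.464752 − 0.068736 = -0.089526
step 4→5:
  ẍ = (ẋ'−ẋ)/dt = (0.663167942−0.798063497)/0.033916 = -3.977343
  θ̈ = (θ̇'−θ̇)/dt = (1.495764361−1.286255285)/0.033916 = 6.177293
  sinθ=0.287696, cosθ=0.957722
  F = (M+m)·ẍ + m·l·cosθ·θ̈ − m·l·sinθ·θ̇² = -7.489786 + 1.134066 − 0.091241 = -6.446961

F_0 = 9.476458 N
F_1 = -5.951956 N
F_2 = -4.308658 N
F_3 = -0.089526 N
F_4 = -6.446961 N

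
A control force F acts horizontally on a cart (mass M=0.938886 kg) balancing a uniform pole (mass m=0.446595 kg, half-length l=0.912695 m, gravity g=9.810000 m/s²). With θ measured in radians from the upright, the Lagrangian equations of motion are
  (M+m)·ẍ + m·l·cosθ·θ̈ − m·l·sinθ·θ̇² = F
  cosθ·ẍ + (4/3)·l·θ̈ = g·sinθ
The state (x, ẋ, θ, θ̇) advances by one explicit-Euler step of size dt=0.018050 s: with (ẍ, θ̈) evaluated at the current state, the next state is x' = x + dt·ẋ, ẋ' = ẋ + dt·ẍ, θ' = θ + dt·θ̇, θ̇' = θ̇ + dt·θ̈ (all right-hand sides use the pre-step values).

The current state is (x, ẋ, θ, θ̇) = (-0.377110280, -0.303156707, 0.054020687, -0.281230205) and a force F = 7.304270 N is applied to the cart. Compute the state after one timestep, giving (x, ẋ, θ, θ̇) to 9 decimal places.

sinθ=0.053994417, cosθ=0.998541237
temp = (F + m·l·θ̇²·sinθ)/(M+m) = (7.304270 + 0.001740653)/1.385481 = 5.273266579
θ̈ = (g·sinθ − cosθ·temp)/(l·(4/3 − m·cos²θ/(M+m))) = -5.127713463
ẍ = temp − m·l·θ̈·cosθ/(M+m) = 6.779626344
Euler: x'=-0.377110280+0.018050·-0.303156707=-0.382582259, ẋ'=-0.303156707+0.018050·6.779626344=-0.180784451
       θ'=0.054020687+0.018050·-0.281230205=0.048944482, θ̇'=-0.281230205+0.018050·-5.127713463=-0.373785433

(-0.382582259, -0.180784451, 0.048944482, -0.373785433)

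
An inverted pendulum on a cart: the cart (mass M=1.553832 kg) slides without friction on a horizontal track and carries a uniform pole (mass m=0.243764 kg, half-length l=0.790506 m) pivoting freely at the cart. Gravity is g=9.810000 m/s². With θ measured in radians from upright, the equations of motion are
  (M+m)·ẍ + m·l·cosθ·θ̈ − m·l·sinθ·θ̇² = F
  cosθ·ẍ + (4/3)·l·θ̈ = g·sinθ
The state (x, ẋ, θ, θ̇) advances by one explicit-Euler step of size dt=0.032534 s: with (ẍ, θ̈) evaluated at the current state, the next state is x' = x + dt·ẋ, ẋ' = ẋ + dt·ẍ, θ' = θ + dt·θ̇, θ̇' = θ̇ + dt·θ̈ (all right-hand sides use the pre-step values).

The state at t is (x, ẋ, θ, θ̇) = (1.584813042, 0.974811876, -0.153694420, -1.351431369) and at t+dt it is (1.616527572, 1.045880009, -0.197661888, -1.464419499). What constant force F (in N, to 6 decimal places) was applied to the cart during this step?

F = 3.319261 N

ẍ = (ẋ'−ẋ)/dt = (1.045880009−0.974811876)/0.032534 = 2.184427
θ̈ = (θ̇'−θ̇)/dt = (-1.464419499−-1.351431369)/0.032534 = -3.472925
sinθ=-0.153090, cosθ=0.988212
F = (M+m)·ẍ + m·l·cosθ·θ̈ − m·l·sinθ·θ̇² = 3.926716 + -0.661333 − -0.053878 = 3.319261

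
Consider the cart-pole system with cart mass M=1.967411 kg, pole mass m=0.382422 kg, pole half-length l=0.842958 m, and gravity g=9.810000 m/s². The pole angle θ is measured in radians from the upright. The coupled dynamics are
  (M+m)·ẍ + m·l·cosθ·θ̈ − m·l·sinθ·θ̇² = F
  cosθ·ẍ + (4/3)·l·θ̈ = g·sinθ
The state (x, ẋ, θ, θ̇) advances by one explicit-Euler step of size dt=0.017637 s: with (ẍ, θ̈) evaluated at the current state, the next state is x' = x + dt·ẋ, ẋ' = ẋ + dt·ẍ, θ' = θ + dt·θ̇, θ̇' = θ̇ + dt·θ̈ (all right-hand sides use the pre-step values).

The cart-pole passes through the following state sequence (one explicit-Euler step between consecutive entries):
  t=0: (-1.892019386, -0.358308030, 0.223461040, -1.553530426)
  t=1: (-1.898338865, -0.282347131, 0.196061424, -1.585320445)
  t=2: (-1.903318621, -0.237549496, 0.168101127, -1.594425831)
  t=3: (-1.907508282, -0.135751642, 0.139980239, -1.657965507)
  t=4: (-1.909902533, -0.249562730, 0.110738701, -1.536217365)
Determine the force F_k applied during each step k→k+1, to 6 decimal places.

F_0 = 9.381492 N
F_1 = 5.647462 N
F_2 = 12.280739 N
F_3 = -13.083523 N

step 0→1:
  ẍ = (ẋ'−ẋ)/dt = (-0.282347131−-0.358308030)/0.017637 = 4.306906
  θ̈ = (θ̇'−θ̇)/dt = (-1.585320445−-1.553530426)/0.017637 = -1.802462
  sinθ=0.221606, cosθ=0.975136
  F = (M+m)·ẍ + m·l·cosθ·θ̈ − m·l·sinθ·θ̇² = 10.120510 + -0.566605 − 0.172413 = 9.381492
step 1→2:
  ẍ = (ẋ'−ẋ)/dt = (-0.237549496−-0.282347131)/0.017637 = 2.539980
  θ̈ = (θ̇'−θ̇)/dt = (-1.594425831−-1.585320445)/0.017637 = -0.516266
  sinθ=0.194808, cosθ=0.980841
  F = (M+m)·ẍ + m·l·cosθ·θ̈ − m·l·sinθ·θ̇² = 5.968530 + -0.163238 − 0.157830 = 5.647462
step 2→3:
  ẍ = (ẋ'−ẋ)/dt = (-0.135751642−-0.237549496)/0.017637 = 5.771835
  θ̈ = (θ̇'−θ̇)/dt = (-1.657965507−-1.594425831)/0.017637 = -3.602635
  sinθ=0.167311, cosθ=0.985904
  F = (M+m)·ẍ + m·l·cosθ·θ̈ − m·l·sinθ·θ̇² = 13.562848 + -1.144996 − 0.137114 = 12.280739
step 3→4:
  ẍ = (ẋ'−ẋ)/dt = (-0.249562730−-0.135751642)/0.017637 = -6.452973
  θ̈ = (θ̇'−θ̇)/dt = (-1.536217365−-1.657965507)/0.017637 = 6.902996
  sinθ=0.139524, cosθ=0.990219
  F = (M+m)·ẍ + m·l·cosθ·θ̈ − m·l·sinθ·θ̇² = -15.163409 + 2.203523 − 0.123637 = -13.083523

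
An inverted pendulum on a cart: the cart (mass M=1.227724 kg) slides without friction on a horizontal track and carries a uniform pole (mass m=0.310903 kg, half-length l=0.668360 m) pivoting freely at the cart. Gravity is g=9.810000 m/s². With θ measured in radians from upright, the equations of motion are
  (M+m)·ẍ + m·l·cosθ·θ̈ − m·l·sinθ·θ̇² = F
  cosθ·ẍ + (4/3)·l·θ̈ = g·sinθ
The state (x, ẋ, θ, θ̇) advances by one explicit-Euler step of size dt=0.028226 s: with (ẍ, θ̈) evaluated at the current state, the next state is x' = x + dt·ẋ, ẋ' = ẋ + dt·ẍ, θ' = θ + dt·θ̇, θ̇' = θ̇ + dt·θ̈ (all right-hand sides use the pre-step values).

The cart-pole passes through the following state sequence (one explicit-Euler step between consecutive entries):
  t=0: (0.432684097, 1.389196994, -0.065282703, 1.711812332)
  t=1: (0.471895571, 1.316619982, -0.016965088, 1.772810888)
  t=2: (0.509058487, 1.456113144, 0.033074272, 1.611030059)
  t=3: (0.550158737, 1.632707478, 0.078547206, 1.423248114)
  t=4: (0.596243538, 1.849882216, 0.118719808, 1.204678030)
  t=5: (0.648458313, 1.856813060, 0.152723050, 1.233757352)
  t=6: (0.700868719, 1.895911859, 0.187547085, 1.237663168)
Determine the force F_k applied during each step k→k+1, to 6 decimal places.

F_0 = -3.468417 N
F_1 = 6.424156 N
F_2 = 8.226833 N
F_3 = 10.201265 N
F_4 = 0.554660 N
F_5 = 2.111615 N

step 0→1:
  ẍ = (ẋ'−ẋ)/dt = (1.316619982−1.389196994)/0.028226 = -2.571282
  θ̈ = (θ̇'−θ̇)/dt = (1.772810888−1.711812332)/0.028226 = 2.161077
  sinθ=-0.065236, cosθ=0.997870
  F = (M+m)·ẍ + m·l·cosθ·θ̈ − m·l·sinθ·θ̇² = -3.956244 + 0.448105 − -0.039723 = -3.468417
step 1→2:
  ẍ = (ẋ'−ẋ)/dt = (1.456113144−1.316619982)/0.028226 = 4.942010
  θ̈ = (θ̇'−θ̇)/dt = (1.611030059−1.772810888)/0.028226 = -5.731624
  sinθ=-0.016964, cosθ=0.999856
  F = (M+m)·ẍ + m·l·cosθ·θ̈ − m·l·sinθ·θ̇² = 7.603909 + -1.190832 − -0.011079 = 6.424156
step 2→3:
  ẍ = (ẋ'−ẋ)/dt = (1.632707478−1.456113144)/0.028226 = 6.256442
  θ̈ = (θ̇'−θ̇)/dt = (1.423248114−1.611030059)/0.028226 = -6.652800
  sinθ=0.033068, cosθ=0.999453
  F = (M+m)·ẍ + m·l·cosθ·θ̈ − m·l·sinθ·θ̇² = 9.626331 + -1.381663 − 0.017834 = 8.226833
step 3→4:
  ẍ = (ẋ'−ẋ)/dt = (1.849882216−1.632707478)/0.028226 = 7.694138
  θ̈ = (θ̇'−θ̇)/dt = (1.204678030−1.423248114)/0.028226 = -7.743573
  sinθ=0.078466, cosθ=0.996917
  F = (M+m)·ẍ + m·l·cosθ·θ̈ − m·l·sinθ·θ̇² = 11.838408 + -1.604116 − 0.033028 = 10.201265
step 4→5:
  ẍ = (ẋ'−ẋ)/dt = (1.856813060−1.849882216)/0.028226 = 0.245548
  θ̈ = (θ̇'−θ̇)/dt = (1.233757352−1.204678030)/0.028226 = 1.030232
  sinθ=0.118441, cosθ=0.992961
  F = (M+m)·ẍ + m·l·cosθ·θ̈ − m·l·sinθ·θ̇² = 0.377807 + 0.212570 − 0.035717 = 0.554660
step 5→6:
  ẍ = (ẋ'−ẋ)/dt = (1.895911859−1.856813060)/0.028226 = 1.385205
  θ̈ = (θ̇'−θ̇)/dt = (1.237663168−1.233757352)/0.028226 = 0.138377
  sinθ=0.152130, cosθ=0.988360
  F = (M+m)·ẍ + m·l·cosθ·θ̈ − m·l·sinθ·θ̇² = 2.131314 + 0.028419 − 0.048118 = 2.111615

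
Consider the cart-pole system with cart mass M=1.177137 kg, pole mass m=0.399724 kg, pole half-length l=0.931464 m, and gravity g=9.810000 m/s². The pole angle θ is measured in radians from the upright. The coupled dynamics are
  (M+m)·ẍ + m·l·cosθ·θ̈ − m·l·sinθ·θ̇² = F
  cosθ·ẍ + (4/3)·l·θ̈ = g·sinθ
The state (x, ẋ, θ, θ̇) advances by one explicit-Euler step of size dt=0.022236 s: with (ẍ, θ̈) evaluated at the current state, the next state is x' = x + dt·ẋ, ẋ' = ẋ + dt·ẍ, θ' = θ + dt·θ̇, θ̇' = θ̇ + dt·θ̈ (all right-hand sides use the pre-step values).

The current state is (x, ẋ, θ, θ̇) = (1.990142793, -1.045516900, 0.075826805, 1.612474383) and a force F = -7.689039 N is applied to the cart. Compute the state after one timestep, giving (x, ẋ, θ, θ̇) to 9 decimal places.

(1.966894679, -1.181804110, 0.111681785, 1.735200735)

sinθ=0.075754162, cosθ=0.997126525
temp = (F + m·l·θ̇²·sinθ)/(M+m) = (-7.689039 + 0.073336207)/1.576861 = -4.829660187
θ̈ = (g·sinθ − cosθ·temp)/(l·(4/3 − m·cos²θ/(M+m))) = 5.519263887
ẍ = temp − m·l·θ̈·cosθ/(M+m) = -6.129124376
Euler: x'=1.990142793+0.022236·-1.045516900=1.966894679, ẋ'=-1.045516900+0.022236·-6.129124376=-1.181804110
       θ'=0.075826805+0.022236·1.612474383=0.111681785, θ̇'=1.612474383+0.022236·5.519263887=1.735200735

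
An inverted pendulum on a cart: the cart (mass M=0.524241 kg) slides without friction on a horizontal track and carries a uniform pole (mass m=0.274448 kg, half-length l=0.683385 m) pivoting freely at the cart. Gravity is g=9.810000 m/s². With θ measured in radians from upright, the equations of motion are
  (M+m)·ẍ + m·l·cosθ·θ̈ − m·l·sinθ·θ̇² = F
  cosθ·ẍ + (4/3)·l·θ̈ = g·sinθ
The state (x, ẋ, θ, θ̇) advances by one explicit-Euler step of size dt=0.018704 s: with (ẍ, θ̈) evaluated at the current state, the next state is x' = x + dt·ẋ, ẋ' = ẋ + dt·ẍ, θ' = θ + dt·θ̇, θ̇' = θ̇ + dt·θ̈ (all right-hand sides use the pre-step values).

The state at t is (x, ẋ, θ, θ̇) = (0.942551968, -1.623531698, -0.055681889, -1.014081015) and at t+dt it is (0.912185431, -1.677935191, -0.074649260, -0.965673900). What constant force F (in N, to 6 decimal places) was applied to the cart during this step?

F = -1.827729 N

ẍ = (ẋ'−ẋ)/dt = (-1.677935191−-1.623531698)/0.018704 = -2.908656
θ̈ = (θ̇'−θ̇)/dt = (-0.965673900−-1.014081015)/0.018704 = 2.588062
sinθ=-0.055653, cosθ=0.998450
F = (M+m)·ẍ + m·l·cosθ·θ̈ − m·l·sinθ·θ̇² = -2.323111 + 0.484648 − -0.010734 = -1.827729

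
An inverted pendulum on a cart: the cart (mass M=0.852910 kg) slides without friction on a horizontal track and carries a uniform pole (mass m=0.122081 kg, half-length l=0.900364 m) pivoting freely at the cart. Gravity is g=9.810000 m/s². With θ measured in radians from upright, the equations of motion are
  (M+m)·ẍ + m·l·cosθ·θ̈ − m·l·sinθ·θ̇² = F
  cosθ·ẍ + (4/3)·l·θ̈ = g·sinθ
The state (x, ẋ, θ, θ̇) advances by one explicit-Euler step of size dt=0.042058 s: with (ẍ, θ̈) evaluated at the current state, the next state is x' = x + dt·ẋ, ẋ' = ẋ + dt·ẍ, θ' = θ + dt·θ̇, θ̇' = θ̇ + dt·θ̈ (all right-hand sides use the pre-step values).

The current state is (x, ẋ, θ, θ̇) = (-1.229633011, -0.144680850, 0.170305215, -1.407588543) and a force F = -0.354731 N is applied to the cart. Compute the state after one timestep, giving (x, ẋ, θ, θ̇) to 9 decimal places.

(-1.235717998, -0.166887971, 0.111104856, -1.331108863)

sinθ=0.169483156, cosθ=0.985533084
temp = (F + m·l·θ̇²·sinθ)/(M+m) = (-0.354731 + 0.036910012)/0.974991 = -0.325973253
θ̈ = (g·sinθ − cosθ·temp)/(l·(4/3 − m·cos²θ/(M+m))) = 1.818433601
ẍ = temp − m·l·θ̈·cosθ/(M+m) = -0.528011805
Euler: x'=-1.229633011+0.042058·-0.144680850=-1.235717998, ẋ'=-0.144680850+0.042058·-0.528011805=-0.166887971
       θ'=0.170305215+0.042058·-1.407588543=0.111104856, θ̇'=-1.407588543+0.042058·1.818433601=-1.331108863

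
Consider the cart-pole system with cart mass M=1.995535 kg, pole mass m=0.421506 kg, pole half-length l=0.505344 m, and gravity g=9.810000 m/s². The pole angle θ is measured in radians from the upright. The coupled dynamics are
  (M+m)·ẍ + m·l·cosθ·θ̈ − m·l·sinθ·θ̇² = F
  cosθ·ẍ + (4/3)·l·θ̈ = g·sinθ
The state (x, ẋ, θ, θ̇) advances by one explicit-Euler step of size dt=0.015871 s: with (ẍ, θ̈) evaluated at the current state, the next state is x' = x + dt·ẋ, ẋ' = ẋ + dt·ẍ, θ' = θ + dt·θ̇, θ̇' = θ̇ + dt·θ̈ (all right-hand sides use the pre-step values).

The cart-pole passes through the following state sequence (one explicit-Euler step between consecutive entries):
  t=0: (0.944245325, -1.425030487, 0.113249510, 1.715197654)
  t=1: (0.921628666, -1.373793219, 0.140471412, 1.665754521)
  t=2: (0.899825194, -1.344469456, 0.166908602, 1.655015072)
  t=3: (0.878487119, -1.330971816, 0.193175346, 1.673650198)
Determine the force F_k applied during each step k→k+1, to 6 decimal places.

F_0 = 7.072930 N
F_1 = 4.240336 N
F_2 = 2.205293 N

step 0→1:
  ẍ = (ẋ'−ẋ)/dt = (-1.373793219−-1.425030487)/0.015871 = 3.228358
  θ̈ = (θ̇'−θ̇)/dt = (1.665754521−1.715197654)/0.015871 = -3.115313
  sinθ=0.113008, cosθ=0.993594
  F = (M+m)·ẍ + m·l·cosθ·θ̈ − m·l·sinθ·θ̇² = 7.803073 + -0.659328 − 0.070815 = 7.072930
step 1→2:
  ẍ = (ẋ'−ẋ)/dt = (-1.344469456−-1.373793219)/0.015871 = 1.847632
  θ̈ = (θ̇'−θ̇)/dt = (1.655015072−1.665754521)/0.015871 = -0.676671
  sinθ=0.140010, cosθ=0.990150
  F = (M+m)·ẍ + m·l·cosθ·θ̈ − m·l·sinθ·θ̇² = 4.465802 + -0.142715 − 0.082751 = 4.240336
step 2→3:
  ẍ = (ẋ'−ẋ)/dt = (-1.330971816−-1.344469456)/0.015871 = 0.850459
  θ̈ = (θ̇'−θ̇)/dt = (1.673650198−1.655015072)/0.015871 = 1.174162
  sinθ=0.166135, cosθ=0.986103
  F = (M+m)·ẍ + m·l·cosθ·θ̈ − m·l·sinθ·θ̇² = 2.055595 + 0.246627 − 0.096929 = 2.205293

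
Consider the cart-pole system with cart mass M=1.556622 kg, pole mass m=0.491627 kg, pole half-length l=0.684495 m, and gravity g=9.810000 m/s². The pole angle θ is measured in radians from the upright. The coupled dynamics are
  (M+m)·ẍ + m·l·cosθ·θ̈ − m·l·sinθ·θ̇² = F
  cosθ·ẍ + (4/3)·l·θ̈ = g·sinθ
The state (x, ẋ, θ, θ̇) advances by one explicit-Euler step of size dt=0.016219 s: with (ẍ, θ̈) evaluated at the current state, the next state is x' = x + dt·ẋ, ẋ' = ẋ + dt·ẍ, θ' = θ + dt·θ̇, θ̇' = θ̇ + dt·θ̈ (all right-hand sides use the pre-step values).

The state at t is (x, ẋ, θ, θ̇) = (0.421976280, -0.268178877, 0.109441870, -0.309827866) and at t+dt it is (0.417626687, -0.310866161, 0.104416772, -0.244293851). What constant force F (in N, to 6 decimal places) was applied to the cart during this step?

F = -4.042795 N

ẍ = (ẋ'−ẋ)/dt = (-0.310866161−-0.268178877)/0.016219 = -2.631931
θ̈ = (θ̇'−θ̇)/dt = (-0.244293851−-0.309827866)/0.016219 = 4.040571
sinθ=0.109224, cosθ=0.994017
F = (M+m)·ẍ + m·l·cosθ·θ̈ − m·l·sinθ·θ̇² = -5.390849 + 1.351583 − 0.003528 = -4.042795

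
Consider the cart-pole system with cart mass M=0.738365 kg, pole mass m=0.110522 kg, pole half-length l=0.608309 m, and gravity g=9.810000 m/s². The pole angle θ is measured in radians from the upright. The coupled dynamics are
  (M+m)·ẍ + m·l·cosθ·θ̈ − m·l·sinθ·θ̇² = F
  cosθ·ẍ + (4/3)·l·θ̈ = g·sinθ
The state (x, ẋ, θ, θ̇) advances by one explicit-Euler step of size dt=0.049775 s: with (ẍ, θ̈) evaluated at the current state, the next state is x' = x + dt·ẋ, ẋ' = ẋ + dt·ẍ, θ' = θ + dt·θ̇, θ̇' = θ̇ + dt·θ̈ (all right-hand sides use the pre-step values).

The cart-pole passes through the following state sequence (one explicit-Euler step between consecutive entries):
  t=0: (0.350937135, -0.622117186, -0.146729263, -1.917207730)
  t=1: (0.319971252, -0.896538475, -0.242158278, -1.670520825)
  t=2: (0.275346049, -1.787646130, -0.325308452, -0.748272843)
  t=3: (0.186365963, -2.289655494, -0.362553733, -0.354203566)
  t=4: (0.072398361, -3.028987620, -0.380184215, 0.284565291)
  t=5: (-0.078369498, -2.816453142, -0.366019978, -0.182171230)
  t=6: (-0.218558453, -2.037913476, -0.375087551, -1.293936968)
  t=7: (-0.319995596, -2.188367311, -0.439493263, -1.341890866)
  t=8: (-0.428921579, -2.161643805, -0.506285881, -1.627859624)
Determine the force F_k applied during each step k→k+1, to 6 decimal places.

step 0→1:
  ẍ = (ẋ'−ẋ)/dt = (-0.896538475−-0.622117186)/0.049775 = -5.513235
  θ̈ = (θ̇'−θ̇)/dt = (-1.670520825−-1.917207730)/0.049775 = 4.956040
  sinθ=-0.146203, cosθ=0.989255
  F = (M+m)·ẍ + m·l·cosθ·θ̈ − m·l·sinθ·θ̇² = -4.680114 + 0.329622 − -0.036130 = -4.314362
step 1→2:
  ẍ = (ẋ'−ẋ)/dt = (-1.787646130−-0.896538475)/0.049775 = -17.902715
  θ̈ = (θ̇'−θ̇)/dt = (-0.748272843−-1.670520825)/0.049775 = 18.528337
  sinθ=-0.239798, cosθ=0.970823
  F = (M+m)·ẍ + m·l·cosθ·θ̈ − m·l·sinθ·θ̇² = -15.197382 + 1.209343 − -0.044991 = -13.943049
step 2→3:
  ẍ = (ẋ'−ẋ)/dt = (-2.289655494−-1.787646130)/0.049775 = -10.085572
  θ̈ = (θ̇'−θ̇)/dt = (-0.354203566−-0.748272843)/0.049775 = 7.917012
  sinθ=-0.319601, cosθ=0.947552
  F = (M+m)·ẍ + m·l·cosθ·θ̈ − m·l·sinθ·θ̇² = -8.561511 + 0.504356 − -0.012031 = -8.045124
step 3→4:
  ẍ = (ẋ'−ẋ)/dt = (-3.028987620−-2.289655494)/0.049775 = -14.853483
  θ̈ = (θ̇'−θ̇)/dt = (0.284565291−-0.354203566)/0.049775 = 12.833126
  sinθ=-0.354663, cosθ=0.934994
  F = (M+m)·ẍ + m·l·cosθ·θ̈ − m·l·sinθ·θ̇² = -12.608929 + 0.806704 − -0.002992 = -11.799233
step 4→5:
  ẍ = (ẋ'−ẋ)/dt = (-2.816453142−-3.028987620)/0.049775 = 4.269904
  θ̈ = (θ̇'−θ̇)/dt = (-0.182171230−0.284565291)/0.049775 = -9.376927
  sinθ=-0.371092, cosθ=0.928596
  F = (M+m)·ẍ + m·l·cosθ·θ̈ − m·l·sinθ·θ̇² = 3.624666 + -0.585410 − -0.002020 = 3.041276
step 5→6:
  ẍ = (ẋ'−ẋ)/dt = (-2.037913476−-2.816453142)/0.049775 = 15.641179
  θ̈ = (θ̇'−θ̇)/dt = (-1.293936968−-0.182171230)/0.049775 = -22.335826
  sinθ=-0.357902, cosθ=0.933759
  F = (M+m)·ẍ + m·l·cosθ·θ̈ − m·l·sinθ·θ̇² = 13.277593 + -1.402200 − -0.000799 = 11.876192
step 6→7:
  ẍ = (ẋ'−ẋ)/dt = (-2.188367311−-2.037913476)/0.049775 = -3.022679
  θ̈ = (θ̇'−θ̇)/dt = (-1.341890866−-1.293936968)/0.049775 = -0.963413
  sinθ=-0.366354, cosθ=0.930476
  F = (M+m)·ẍ + m·l·cosθ·θ̈ − m·l·sinθ·θ̇² = -2.565913 + -0.060269 − -0.041238 = -2.584943
step 7→8:
  ẍ = (ẋ'−ẋ)/dt = (-2.161643805−-2.188367311)/0.049775 = 0.536886
  θ̈ = (θ̇'−θ̇)/dt = (-1.627859624−-1.341890866)/0.049775 = -5.745229
  sinθ=-0.425481, cosθ=0.904967
  F = (M+m)·ẍ + m·l·cosθ·θ̈ − m·l·sinθ·θ̇² = 0.455756 + -0.349553 − -0.051510 = 0.157712

F_0 = -4.314362 N
F_1 = -13.943049 N
F_2 = -8.045124 N
F_3 = -11.799233 N
F_4 = 3.041276 N
F_5 = 11.876192 N
F_6 = -2.584943 N
F_7 = 0.157712 N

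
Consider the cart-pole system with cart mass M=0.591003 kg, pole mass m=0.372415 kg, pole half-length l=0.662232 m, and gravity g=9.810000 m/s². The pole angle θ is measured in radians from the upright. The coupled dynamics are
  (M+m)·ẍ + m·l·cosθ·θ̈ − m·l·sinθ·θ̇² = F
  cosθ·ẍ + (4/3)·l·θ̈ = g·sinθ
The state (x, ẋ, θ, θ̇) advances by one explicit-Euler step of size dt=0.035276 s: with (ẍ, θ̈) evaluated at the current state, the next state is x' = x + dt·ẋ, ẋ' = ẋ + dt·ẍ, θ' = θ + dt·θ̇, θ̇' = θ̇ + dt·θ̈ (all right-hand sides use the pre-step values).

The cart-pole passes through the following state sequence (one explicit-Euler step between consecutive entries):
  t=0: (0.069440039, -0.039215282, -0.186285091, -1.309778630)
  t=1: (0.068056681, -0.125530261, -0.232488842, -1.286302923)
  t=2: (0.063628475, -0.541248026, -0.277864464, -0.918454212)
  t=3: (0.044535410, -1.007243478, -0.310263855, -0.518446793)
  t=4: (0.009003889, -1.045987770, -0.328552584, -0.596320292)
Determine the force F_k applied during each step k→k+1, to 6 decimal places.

F_0 = -2.117690 N
F_1 = -8.757043 N
F_2 = -9.980366 N
F_3 = -1.556343 N

step 0→1:
  ẍ = (ẋ'−ẋ)/dt = (-0.125530261−-0.039215282)/0.035276 = -2.446847
  θ̈ = (θ̇'−θ̇)/dt = (-1.286302923−-1.309778630)/0.035276 = 0.665487
  sinθ=-0.185210, cosθ=0.982699
  F = (M+m)·ẍ + m·l·cosθ·θ̈ − m·l·sinθ·θ̇² = -2.357337 + 0.161286 − -0.078360 = -2.117690
step 1→2:
  ẍ = (ẋ'−ẋ)/dt = (-0.541248026−-0.125530261)/0.035276 = -11.784719
  θ̈ = (θ̇'−θ̇)/dt = (-0.918454212−-1.286302923)/0.035276 = 10.427733
  sinθ=-0.230400, cosθ=0.973096
  F = (M+m)·ẍ + m·l·cosθ·θ̈ − m·l·sinθ·θ̇² = -11.353611 + 2.502551 − -0.094017 = -8.757043
step 2→3:
  ẍ = (ẋ'−ẋ)/dt = (-1.007243478−-0.541248026)/0.035276 = -13.209986
  θ̈ = (θ̇'−θ̇)/dt = (-0.518446793−-0.918454212)/0.035276 = 11.339364
  sinθ=-0.274303, cosθ=0.961643
  F = (M+m)·ẍ + m·l·cosθ·θ̈ − m·l·sinθ·θ̇² = -12.726738 + 2.689305 − -0.057067 = -9.980366
step 3→4:
  ẍ = (ẋ'−ẋ)/dt = (-1.045987770−-1.007243478)/0.035276 = -1.098319
  θ̈ = (θ̇'−θ̇)/dt = (-0.596320292−-0.518446793)/0.035276 = -2.207549
  sinθ=-0.305310, cosθ=0.952253
  F = (M+m)·ẍ + m·l·cosθ·θ̈ − m·l·sinθ·θ̇² = -1.058140 + -0.518442 − -0.020239 = -1.556343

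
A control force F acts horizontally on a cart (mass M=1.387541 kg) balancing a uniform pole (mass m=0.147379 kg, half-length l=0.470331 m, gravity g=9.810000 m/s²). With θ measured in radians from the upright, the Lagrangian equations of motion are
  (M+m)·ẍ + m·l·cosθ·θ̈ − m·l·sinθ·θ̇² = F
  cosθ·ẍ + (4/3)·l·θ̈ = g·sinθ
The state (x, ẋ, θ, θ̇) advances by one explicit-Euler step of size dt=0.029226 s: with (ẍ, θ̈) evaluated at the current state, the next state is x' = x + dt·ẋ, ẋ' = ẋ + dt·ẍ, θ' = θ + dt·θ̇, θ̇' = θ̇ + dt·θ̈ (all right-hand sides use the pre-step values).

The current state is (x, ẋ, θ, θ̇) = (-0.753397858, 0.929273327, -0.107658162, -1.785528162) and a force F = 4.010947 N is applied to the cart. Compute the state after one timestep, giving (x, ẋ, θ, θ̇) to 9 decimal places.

sinθ=-0.107450318, cosθ=0.994210455
temp = (F + m·l·θ̇²·sinθ)/(M+m) = (4.010947 + -0.023745446)/1.534920 = 2.597660826
θ̈ = (g·sinθ − cosθ·temp)/(l·(4/3 − m·cos²θ/(M+m))) = -6.243605040
ẍ = temp − m·l·θ̈·cosθ/(M+m) = 2.877989300
Euler: x'=-0.753397858+0.029226·0.929273327=-0.726238916, ẋ'=0.929273327+0.029226·2.877989300=1.013385442
       θ'=-0.107658162+0.029226·-1.785528162=-0.159842008, θ̇'=-1.785528162+0.029226·-6.243605040=-1.968003763

(-0.726238916, 1.013385442, -0.159842008, -1.968003763)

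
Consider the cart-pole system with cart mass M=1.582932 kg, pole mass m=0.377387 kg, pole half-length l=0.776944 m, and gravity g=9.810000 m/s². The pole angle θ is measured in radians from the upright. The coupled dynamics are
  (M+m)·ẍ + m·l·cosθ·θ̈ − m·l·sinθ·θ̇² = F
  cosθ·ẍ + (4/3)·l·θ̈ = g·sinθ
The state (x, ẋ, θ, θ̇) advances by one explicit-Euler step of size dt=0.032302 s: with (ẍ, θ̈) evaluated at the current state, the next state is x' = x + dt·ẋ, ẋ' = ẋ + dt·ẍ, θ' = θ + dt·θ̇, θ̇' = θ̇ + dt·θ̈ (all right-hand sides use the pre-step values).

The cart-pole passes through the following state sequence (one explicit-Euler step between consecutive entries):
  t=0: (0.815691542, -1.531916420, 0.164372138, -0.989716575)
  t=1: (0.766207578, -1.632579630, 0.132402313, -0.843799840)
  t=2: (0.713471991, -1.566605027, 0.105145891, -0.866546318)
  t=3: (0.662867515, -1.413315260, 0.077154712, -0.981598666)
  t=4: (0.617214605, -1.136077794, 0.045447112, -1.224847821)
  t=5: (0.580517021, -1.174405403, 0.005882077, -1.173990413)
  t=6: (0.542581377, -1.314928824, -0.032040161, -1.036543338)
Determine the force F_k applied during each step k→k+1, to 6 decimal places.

F_0 = -4.849320 N
F_1 = 3.771591 N
F_2 = 8.241050 N
F_3 = 14.601570 N
F_4 = -1.884820 N
F_5 = -7.282755 N

step 0→1:
  ẍ = (ẋ'−ẋ)/dt = (-1.632579630−-1.531916420)/0.032302 = -3.116315
  θ̈ = (θ̇'−θ̇)/dt = (-0.843799840−-0.989716575)/0.032302 = 4.517266
  sinθ=0.163633, cosθ=0.986521
  F = (M+m)·ẍ + m·l·cosθ·θ̈ − m·l·sinθ·θ̇² = -6.108972 + 1.306649 − 0.046997 = -4.849320
step 1→2:
  ẍ = (ẋ'−ẋ)/dt = (-1.566605027−-1.632579630)/0.032302 = 2.042431
  θ̈ = (θ̇'−θ̇)/dt = (-0.866546318−-0.843799840)/0.032302 = -0.704182
  sinθ=0.132016, cosθ=0.991248
  F = (M+m)·ẍ + m·l·cosθ·θ̈ − m·l·sinθ·θ̇² = 4.003816 + -0.204665 − 0.027560 = 3.771591
step 2→3:
  ẍ = (ẋ'−ẋ)/dt = (-1.413315260−-1.566605027)/0.032302 = 4.745519
  θ̈ = (θ̇'−θ̇)/dt = (-0.981598666−-0.866546318)/0.032302 = -3.561772
  sinθ=0.104952, cosθ=0.994477
  F = (M+m)·ẍ + m·l·cosθ·θ̈ − m·l·sinθ·θ̇² = 9.302732 + -1.038574 − 0.023107 = 8.241050
step 3→4:
  ẍ = (ẋ'−ẋ)/dt = (-1.136077794−-1.413315260)/0.032302 = 8.582672
  θ̈ = (θ̇'−θ̇)/dt = (-1.224847821−-0.981598666)/0.032302 = -7.530467
  sinθ=0.077078, cosθ=0.997025
  F = (M+m)·ẍ + m·l·cosθ·θ̈ − m·l·sinθ·θ̇² = 16.824775 + -2.201429 − 0.021776 = 14.601570
step 4→5:
  ẍ = (ẋ'−ẋ)/dt = (-1.174405403−-1.136077794)/0.032302 = -1.186540
  θ̈ = (θ̇'−θ̇)/dt = (-1.173990413−-1.224847821)/0.032302 = 1.574435
  sinθ=0.045431, cosθ=0.998967
  F = (M+m)·ẍ + m·l·cosθ·θ̈ − m·l·sinθ·θ̇² = -2.325997 + 0.461161 − 0.019985 = -1.884820
step 5→6:
  ẍ = (ẋ'−ẋ)/dt = (-1.314928824−-1.174405403)/0.032302 = -4.350301
  θ̈ = (θ̇'−θ̇)/dt = (-1.036543338−-1.173990413)/0.032302 = 4.255064
  sinθ=0.005882, cosθ=0.999983
  F = (M+m)·ẍ + m·l·cosθ·θ̈ − m·l·sinθ·θ̇² = -8.527978 + 1.247600 − 0.002377 = -7.282755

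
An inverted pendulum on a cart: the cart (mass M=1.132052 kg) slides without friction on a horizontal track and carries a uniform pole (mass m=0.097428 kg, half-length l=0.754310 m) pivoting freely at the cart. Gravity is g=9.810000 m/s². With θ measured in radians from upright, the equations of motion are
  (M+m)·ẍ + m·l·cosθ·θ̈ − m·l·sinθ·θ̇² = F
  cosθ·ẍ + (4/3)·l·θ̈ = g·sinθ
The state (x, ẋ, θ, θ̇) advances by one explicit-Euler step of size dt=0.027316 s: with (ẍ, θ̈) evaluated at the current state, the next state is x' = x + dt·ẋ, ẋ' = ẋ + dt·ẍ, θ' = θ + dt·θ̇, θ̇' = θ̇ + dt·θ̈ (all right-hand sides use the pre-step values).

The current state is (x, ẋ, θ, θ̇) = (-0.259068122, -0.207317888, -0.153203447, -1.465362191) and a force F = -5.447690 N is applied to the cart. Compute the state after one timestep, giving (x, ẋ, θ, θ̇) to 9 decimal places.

sinθ=-0.152604836, cosθ=0.988287288
temp = (F + m·l·θ̇²·sinθ)/(M+m) = (-5.447690 + -0.024081965)/1.229480 = -4.450476595
θ̈ = (g·sinθ − cosθ·temp)/(l·(4/3 − m·cos²θ/(M+m))) = 3.062491093
ẍ = temp − m·l·θ̈·cosθ/(M+m) = -4.631389784
Euler: x'=-0.259068122+0.027316·-0.207317888=-0.264731217, ẋ'=-0.207317888+0.027316·-4.631389784=-0.333828931
       θ'=-0.153203447+0.027316·-1.465362191=-0.193231281, θ̇'=-1.465362191+0.027316·3.062491093=-1.381707184

(-0.264731217, -0.333828931, -0.193231281, -1.381707184)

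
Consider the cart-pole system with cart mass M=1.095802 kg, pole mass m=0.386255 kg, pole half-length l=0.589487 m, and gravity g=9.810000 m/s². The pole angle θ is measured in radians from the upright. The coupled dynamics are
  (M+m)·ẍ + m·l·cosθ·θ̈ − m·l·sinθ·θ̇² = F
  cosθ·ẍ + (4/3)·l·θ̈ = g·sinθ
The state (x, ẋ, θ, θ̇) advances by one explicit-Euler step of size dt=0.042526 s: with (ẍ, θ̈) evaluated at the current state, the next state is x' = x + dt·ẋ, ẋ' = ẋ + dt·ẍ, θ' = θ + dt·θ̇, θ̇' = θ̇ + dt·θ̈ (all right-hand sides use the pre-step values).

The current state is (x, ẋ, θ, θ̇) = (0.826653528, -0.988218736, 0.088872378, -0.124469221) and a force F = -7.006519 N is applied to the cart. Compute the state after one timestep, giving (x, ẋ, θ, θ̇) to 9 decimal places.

(0.784628538, -1.246562641, 0.083579200, 0.250031830)

sinθ=0.088755434, cosθ=0.996053449
temp = (F + m·l·θ̇²·sinθ)/(M+m) = (-7.006519 + 0.000313089)/1.482057 = -4.727352532
θ̈ = (g·sinθ − cosθ·temp)/(l·(4/3 − m·cos²θ/(M+m))) = 8.806401982
ẍ = temp − m·l·θ̈·cosθ/(M+m) = -6.074963660
Euler: x'=0.826653528+0.042526·-0.988218736=0.784628538, ẋ'=-0.988218736+0.042526·-6.074963660=-1.246562641
       θ'=0.088872378+0.042526·-0.124469221=0.083579200, θ̇'=-0.124469221+0.042526·8.806401982=0.250031830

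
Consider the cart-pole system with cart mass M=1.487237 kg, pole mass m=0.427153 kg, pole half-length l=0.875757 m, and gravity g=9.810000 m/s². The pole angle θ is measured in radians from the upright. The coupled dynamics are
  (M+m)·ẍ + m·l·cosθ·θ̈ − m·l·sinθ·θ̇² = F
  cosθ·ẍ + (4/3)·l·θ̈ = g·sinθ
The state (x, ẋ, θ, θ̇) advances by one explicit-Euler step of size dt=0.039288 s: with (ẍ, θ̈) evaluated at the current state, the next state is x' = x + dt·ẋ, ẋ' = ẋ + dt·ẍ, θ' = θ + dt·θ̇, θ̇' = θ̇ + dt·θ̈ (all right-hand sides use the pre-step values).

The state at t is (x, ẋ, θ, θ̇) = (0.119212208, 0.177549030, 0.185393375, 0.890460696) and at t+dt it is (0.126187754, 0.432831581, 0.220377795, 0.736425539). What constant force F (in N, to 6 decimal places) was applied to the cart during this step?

ẍ = (ẋ'−ẋ)/dt = (0.432831581−0.177549030)/0.039288 = 6.497723
θ̈ = (θ̇'−θ̇)/dt = (0.736425539−0.890460696)/0.039288 = -3.920667
sinθ=0.184333, cosθ=0.982864
F = (M+m)·ẍ + m·l·cosθ·θ̈ − m·l·sinθ·θ̇² = 12.439176 + -1.441519 − 0.054676 = 10.942981

F = 10.942981 N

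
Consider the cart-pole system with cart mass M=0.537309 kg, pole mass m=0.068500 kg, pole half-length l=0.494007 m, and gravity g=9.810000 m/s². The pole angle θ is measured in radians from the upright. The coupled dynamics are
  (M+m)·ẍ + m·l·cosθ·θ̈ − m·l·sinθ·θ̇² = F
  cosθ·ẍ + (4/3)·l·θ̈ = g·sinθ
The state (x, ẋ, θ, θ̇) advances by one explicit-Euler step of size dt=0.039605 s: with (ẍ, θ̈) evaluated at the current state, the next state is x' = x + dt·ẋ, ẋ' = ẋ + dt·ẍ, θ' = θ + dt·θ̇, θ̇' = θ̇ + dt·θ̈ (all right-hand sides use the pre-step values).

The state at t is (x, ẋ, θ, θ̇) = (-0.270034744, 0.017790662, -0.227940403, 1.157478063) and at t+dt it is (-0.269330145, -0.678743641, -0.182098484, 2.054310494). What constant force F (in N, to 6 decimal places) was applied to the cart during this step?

F = -9.897681 N

ẍ = (ẋ'−ẋ)/dt = (-0.678743641−0.017790662)/0.039605 = -17.587029
θ̈ = (θ̇'−θ̇)/dt = (2.054310494−1.157478063)/0.039605 = 22.644424
sinθ=-0.225972, cosθ=0.974134
F = (M+m)·ẍ + m·l·cosθ·θ̈ − m·l·sinθ·θ̇² = -10.654381 + 0.746455 − -0.010245 = -9.897681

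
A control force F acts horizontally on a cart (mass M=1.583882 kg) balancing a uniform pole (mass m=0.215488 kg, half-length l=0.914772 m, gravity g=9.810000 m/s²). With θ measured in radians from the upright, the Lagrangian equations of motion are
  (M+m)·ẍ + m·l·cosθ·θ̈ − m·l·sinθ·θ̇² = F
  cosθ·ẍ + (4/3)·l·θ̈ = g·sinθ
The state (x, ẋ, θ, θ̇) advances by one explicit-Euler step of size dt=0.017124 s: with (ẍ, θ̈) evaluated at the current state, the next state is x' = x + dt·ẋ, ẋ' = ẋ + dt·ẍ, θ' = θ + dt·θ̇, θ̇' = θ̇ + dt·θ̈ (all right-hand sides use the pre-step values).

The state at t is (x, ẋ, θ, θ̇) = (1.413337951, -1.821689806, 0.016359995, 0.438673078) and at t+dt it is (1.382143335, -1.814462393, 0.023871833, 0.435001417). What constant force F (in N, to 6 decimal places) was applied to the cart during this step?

ẍ = (ẋ'−ẋ)/dt = (-1.814462393−-1.821689806)/0.017124 = 0.422063
θ̈ = (θ̇'−θ̇)/dt = (0.435001417−0.438673078)/0.017124 = -0.214416
sinθ=0.016359, cosθ=0.999866
F = (M+m)·ẍ + m·l·cosθ·θ̈ − m·l·sinθ·θ̇² = 0.759448 + -0.042261 − 0.000621 = 0.716567

F = 0.716567 N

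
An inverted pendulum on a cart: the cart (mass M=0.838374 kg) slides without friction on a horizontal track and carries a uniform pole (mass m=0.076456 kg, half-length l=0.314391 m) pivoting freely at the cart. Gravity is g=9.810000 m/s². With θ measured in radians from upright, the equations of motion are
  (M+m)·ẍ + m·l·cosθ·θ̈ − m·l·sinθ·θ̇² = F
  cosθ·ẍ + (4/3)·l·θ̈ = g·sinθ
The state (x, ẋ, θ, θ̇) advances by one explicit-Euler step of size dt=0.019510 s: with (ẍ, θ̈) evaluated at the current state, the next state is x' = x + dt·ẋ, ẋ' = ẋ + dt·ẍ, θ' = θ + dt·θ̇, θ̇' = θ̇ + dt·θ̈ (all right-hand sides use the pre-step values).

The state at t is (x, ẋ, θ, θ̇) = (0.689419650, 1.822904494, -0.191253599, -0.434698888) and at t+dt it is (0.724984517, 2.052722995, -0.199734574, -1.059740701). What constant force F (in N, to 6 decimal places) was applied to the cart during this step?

ẍ = (ẋ'−ẋ)/dt = (2.052722995−1.822904494)/0.019510 = 11.779523
θ̈ = (θ̇'−θ̇)/dt = (-1.059740701−-0.434698888)/0.019510 = -32.036997
sinθ=-0.190090, cosθ=0.981767
F = (M+m)·ẍ + m·l·cosθ·θ̈ − m·l·sinθ·θ̇² = 10.776261 + -0.756035 − -0.000863 = 10.021090

F = 10.021090 N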